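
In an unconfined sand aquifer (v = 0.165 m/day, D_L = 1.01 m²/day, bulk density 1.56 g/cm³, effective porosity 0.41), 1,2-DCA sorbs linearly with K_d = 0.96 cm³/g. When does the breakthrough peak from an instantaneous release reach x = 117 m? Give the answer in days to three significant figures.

3130 days

Retardation factor R = 1 + ρ_b·K_d/n = 1 + 1.56 × 0.96/0.41 = 4.653.
Sorption retards both mechanisms: v_R = v/R = 0.03546 m/day, D_R = D/R = 0.2171 m²/day.
Peak time from v_R²t² + 2D_R t − x² = 0: t = (√(D_R² + v_R²x²) − D_R)/v_R².
√(D_R² + v_R²x²) = √(0.2171² + 0.03546² × 117²) = 4.154; v_R² = 0.001257.
t = (4.154 − 0.2171)/0.001257 = 3130 days.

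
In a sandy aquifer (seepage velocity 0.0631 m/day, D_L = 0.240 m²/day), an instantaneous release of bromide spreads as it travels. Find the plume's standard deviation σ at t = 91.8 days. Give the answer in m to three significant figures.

Dispersive spreading gives a Gaussian with σ² = 2Dt; advection only shifts the center.
σ = √(2 × 0.240 × 91.8) = 6.64 m.

6.64 m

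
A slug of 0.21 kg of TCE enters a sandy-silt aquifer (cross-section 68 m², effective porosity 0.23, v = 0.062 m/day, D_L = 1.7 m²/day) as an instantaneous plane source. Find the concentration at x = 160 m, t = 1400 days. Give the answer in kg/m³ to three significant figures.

For an instantaneous plane source, C(x,t) = M/(n_e·A·√(4πDt)) · exp(−(x−vt)²/(4Dt)), with n_e·A the pore (flow) area.
Plume center vt = 0.062 × 1400 = 86.8 m, so the well at 160 m is 73.2 m downgradient of the peak.
√(4πDt) = 172.9 m, giving peak height M/(n_e·A·√(4πDt)) = 0.21/(0.23 × 68 × 172.9) = 7.766e-05 kg/m³.
(x−vt)²/(4Dt) = (73.2)²/(4 × 1.7 × 1400) = 0.5628; exp(−0.5628) = 0.5696.
C = 7.766e-05 × 0.5696 = 4.42e-05 kg/m³.

4.42e-05 kg/m³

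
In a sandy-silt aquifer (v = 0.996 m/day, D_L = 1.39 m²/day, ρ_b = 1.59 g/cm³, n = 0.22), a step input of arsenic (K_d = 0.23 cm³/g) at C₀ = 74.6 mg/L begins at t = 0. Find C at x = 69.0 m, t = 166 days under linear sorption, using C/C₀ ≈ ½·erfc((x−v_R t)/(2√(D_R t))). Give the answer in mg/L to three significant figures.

Retardation factor R = 1 + ρ_b·K_d/n = 1 + 1.59 × 0.23/0.22 = 2.662.
Sorption retards both mechanisms: v_R = v/R = 0.3742 m/day, D_R = D/R = 0.5222 m²/day.
v_R·t = 0.3742 × 166 = 62.1172 m; 2√(D_R t) = 18.62 m; argument = (69.0 − 62.1172)/18.62 = 0.3696.
C = C₀ × ½·erfc(0.3696) = 74.6 × 0.3006 = 22.4 mg/L.

22.4 mg/L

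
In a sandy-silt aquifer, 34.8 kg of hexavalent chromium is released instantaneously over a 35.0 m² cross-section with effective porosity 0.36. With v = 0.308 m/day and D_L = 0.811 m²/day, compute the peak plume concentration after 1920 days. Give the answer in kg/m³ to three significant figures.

0.0197 kg/m³

The peak of an instantaneous 1D plume sits at x = vt; there the Gaussian factor is 1 and C_max = M/(n_e·A·√(4πDt)), where n_e·A is the pore area the mass is dissolved in.
√(4πDt) = √(4π × 0.811 × 1920) = 139.9 m, so C_max = 34.8/(0.36 × 35.0 × 139.9) = 0.0197 kg/m³.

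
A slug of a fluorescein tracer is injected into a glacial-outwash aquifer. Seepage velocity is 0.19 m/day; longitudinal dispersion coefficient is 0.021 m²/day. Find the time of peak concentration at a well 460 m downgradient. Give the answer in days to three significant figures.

2420 days

For the 1D instantaneous-source solution, setting ∂C/∂t = 0 at fixed x gives v²t² + 2Dt − x² = 0, so t = (√(D² + v²x²) − D)/v².
√(D² + v²x²) = √(0.021² + 0.19² × 460²) = 87.40; v² = 0.0361.
t = (87.40 − 0.021)/0.0361 = 2420 days (vs. the pure-advection estimate x/v = 2420 d).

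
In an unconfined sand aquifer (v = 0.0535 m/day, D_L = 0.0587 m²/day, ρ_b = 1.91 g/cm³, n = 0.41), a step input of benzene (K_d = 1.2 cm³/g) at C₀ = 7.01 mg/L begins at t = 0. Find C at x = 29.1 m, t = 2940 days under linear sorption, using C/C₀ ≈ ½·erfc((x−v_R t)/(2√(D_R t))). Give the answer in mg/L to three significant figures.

Retardation factor R = 1 + ρ_b·K_d/n = 1 + 1.91 × 1.2/0.41 = 6.590.
Sorption retards both mechanisms: v_R = v/R = 0.008118 m/day, D_R = D/R = 0.008907 m²/day.
v_R·t = 0.008118 × 2940 = 23.86692 m; 2√(D_R t) = 10.23 m; argument = (29.1 − 23.86692)/10.23 = 0.5115.
C = C₀ × ½·erfc(0.5115) = 7.01 × 0.2347 = 1.65 mg/L.

1.65 mg/L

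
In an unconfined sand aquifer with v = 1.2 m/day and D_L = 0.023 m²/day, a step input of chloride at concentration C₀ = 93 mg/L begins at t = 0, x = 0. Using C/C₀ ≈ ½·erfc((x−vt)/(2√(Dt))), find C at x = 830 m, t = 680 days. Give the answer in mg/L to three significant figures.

0.572 mg/L

For a continuous step input, C/C₀ ≈ ½·erfc((x−vt)/(2√(Dt))).
vt = 1.2 × 680 = 816 m and 2√(Dt) = 2√(0.023 × 680) = 7.909 m.
Argument (x−vt)/(2√(Dt)) = (830 − 816)/7.909 = 1.770; ½·erfc(1.770) = 0.006155.
C = 93 × 0.006155 = 0.572 mg/L.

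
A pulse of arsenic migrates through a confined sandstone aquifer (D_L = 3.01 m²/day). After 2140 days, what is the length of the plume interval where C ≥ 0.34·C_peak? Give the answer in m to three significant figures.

The plume is Gaussian with σ = √(2Dt) = √(2 × 3.01 × 2140) = 113.5 m.
C/C_peak = exp(−Δx²/(2σ²)) = 0.34 ⇒ Δx = σ·√(−2 ln 0.34) = 113.5 × 1.469 = 166.7 m.
Width = 2Δx = 333 m.

333 m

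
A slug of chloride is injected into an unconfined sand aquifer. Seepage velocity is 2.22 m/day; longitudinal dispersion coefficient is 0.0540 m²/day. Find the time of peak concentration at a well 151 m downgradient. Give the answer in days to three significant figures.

For the 1D instantaneous-source solution, setting ∂C/∂t = 0 at fixed x gives v²t² + 2Dt − x² = 0, so t = (√(D² + v²x²) − D)/v².
√(D² + v²x²) = √(0.0540² + 2.22² × 151²) = 335.2; v² = 4.9284.
t = (335.2 − 0.0540)/4.9284 = 68.0 days (vs. the pure-advection estimate x/v = 68.0 d).

68.0 days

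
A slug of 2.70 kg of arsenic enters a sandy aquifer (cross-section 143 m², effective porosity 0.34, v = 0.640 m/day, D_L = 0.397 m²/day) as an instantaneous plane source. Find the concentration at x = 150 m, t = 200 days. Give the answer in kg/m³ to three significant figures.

For an instantaneous plane source, C(x,t) = M/(n_e·A·√(4πDt)) · exp(−(x−vt)²/(4Dt)), with n_e·A the pore (flow) area.
Plume center vt = 0.640 × 200 = 128 m, so the well at 150 m is 22 m downgradient of the peak.
√(4πDt) = 31.59 m, giving peak height M/(n_e·A·√(4πDt)) = 2.70/(0.34 × 143 × 31.59) = 0.001758 kg/m³.
(x−vt)²/(4Dt) = (22)²/(4 × 0.397 × 200) = 1.524; exp(−1.524) = 0.2178.
C = 0.001758 × 0.2178 = 0.000383 kg/m³.

0.000383 kg/m³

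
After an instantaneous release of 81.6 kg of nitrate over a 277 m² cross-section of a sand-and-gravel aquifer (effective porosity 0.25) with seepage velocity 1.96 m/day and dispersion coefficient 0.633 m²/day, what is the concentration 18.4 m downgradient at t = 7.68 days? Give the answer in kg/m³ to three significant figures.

0.0847 kg/m³

For an instantaneous plane source, C(x,t) = M/(n_e·A·√(4πDt)) · exp(−(x−vt)²/(4Dt)), with n_e·A the pore (flow) area.
Plume center vt = 1.96 × 7.68 = 15.0528 m, so the well at 18.4 m is 3.3472 m downgradient of the peak.
√(4πDt) = 7.816 m, giving peak height M/(n_e·A·√(4πDt)) = 81.6/(0.25 × 277 × 7.816) = 0.1508 kg/m³.
(x−vt)²/(4Dt) = (3.3472)²/(4 × 0.633 × 7.68) = 0.5762; exp(−0.5762) = 0.5620.
C = 0.1508 × 0.5620 = 0.0847 kg/m³.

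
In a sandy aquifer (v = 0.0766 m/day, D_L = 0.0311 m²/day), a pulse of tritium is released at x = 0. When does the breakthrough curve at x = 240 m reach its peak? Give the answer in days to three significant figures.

3130 days

For the 1D instantaneous-source solution, setting ∂C/∂t = 0 at fixed x gives v²t² + 2Dt − x² = 0, so t = (√(D² + v²x²) − D)/v².
√(D² + v²x²) = √(0.0311² + 0.0766² × 240²) = 18.38; v² = 0.00586756.
t = (18.38 − 0.0311)/0.00586756 = 3130 days (vs. the pure-advection estimate x/v = 3130 d).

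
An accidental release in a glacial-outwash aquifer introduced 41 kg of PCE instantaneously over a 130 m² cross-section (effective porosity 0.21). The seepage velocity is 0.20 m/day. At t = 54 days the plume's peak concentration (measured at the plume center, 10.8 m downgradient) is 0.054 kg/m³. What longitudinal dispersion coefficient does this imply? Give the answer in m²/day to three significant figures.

1.14 m²/day

At the plume center C_max = M/(n_e·A·√(4πDt)), so D = M²/(4πt·(n_e·A·C_max)²).
n_e·A·C_max = 0.21 × 130 × 0.054 = 1.474 kg/m.
D = 41²/(4π × 54 × 1.474²) = 1.14 m²/day.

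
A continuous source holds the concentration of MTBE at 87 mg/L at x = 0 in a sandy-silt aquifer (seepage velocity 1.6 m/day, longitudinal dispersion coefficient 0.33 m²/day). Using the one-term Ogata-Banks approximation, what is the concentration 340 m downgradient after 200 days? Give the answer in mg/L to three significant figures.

For a continuous step input, C/C₀ ≈ ½·erfc((x−vt)/(2√(Dt))).
vt = 1.6 × 200 = 320 m and 2√(Dt) = 2√(0.33 × 200) = 16.25 m.
Argument (x−vt)/(2√(Dt)) = (340 − 320)/16.25 = 1.231; ½·erfc(1.231) = 0.04085.
C = 87 × 0.04085 = 3.55 mg/L.

3.55 mg/L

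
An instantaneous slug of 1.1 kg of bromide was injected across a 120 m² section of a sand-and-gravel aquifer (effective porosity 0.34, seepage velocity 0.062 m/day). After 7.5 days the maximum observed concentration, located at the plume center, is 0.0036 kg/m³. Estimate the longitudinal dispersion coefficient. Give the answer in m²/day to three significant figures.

At the plume center C_max = M/(n_e·A·√(4πDt)), so D = M²/(4πt·(n_e·A·C_max)²).
n_e·A·C_max = 0.34 × 120 × 0.0036 = 0.1469 kg/m.
D = 1.1²/(4π × 7.5 × 0.1469²) = 0.595 m²/day.

0.595 m²/day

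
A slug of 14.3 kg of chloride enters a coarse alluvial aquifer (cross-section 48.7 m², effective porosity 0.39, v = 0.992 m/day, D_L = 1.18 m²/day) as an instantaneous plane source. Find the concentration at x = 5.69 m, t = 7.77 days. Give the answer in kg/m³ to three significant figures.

For an instantaneous plane source, C(x,t) = M/(n_e·A·√(4πDt)) · exp(−(x−vt)²/(4Dt)), with n_e·A the pore (flow) area.
Plume center vt = 0.992 × 7.77 = 7.70784 m, so the well at 5.69 m is 2.01784 m upgradient of the peak.
√(4πDt) = 10.73 m, giving peak height M/(n_e·A·√(4πDt)) = 14.3/(0.39 × 48.7 × 10.73) = 0.07017 kg/m³.
(x−vt)²/(4Dt) = (-2.01784)²/(4 × 1.18 × 7.77) = 0.1110; exp(−0.1110) = 0.8949.
C = 0.07017 × 0.8949 = 0.0628 kg/m³.

0.0628 kg/m³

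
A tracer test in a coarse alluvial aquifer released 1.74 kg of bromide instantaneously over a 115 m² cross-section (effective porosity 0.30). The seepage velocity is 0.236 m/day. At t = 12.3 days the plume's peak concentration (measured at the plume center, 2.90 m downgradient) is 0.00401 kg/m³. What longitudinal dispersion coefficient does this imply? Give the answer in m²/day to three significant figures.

1.02 m²/day

At the plume center C_max = M/(n_e·A·√(4πDt)), so D = M²/(4πt·(n_e·A·C_max)²).
n_e·A·C_max = 0.30 × 115 × 0.00401 = 0.1383 kg/m.
D = 1.74²/(4π × 12.3 × 0.1383²) = 1.02 m²/day.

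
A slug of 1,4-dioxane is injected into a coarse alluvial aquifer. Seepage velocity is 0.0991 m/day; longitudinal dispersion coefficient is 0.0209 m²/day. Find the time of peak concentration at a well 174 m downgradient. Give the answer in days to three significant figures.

1750 days

For the 1D instantaneous-source solution, setting ∂C/∂t = 0 at fixed x gives v²t² + 2Dt − x² = 0, so t = (√(D² + v²x²) − D)/v².
√(D² + v²x²) = √(0.0209² + 0.0991² × 174²) = 17.24; v² = 0.00982081.
t = (17.24 − 0.0209)/0.00982081 = 1750 days (vs. the pure-advection estimate x/v = 1760 d).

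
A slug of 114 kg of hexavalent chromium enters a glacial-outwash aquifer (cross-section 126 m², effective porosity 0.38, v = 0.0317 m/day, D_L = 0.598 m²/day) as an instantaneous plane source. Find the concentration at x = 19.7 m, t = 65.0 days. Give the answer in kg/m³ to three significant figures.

For an instantaneous plane source, C(x,t) = M/(n_e·A·√(4πDt)) · exp(−(x−vt)²/(4Dt)), with n_e·A the pore (flow) area.
Plume center vt = 0.0317 × 65.0 = 2.0605 m, so the well at 19.7 m is 17.6395 m downgradient of the peak.
√(4πDt) = 22.10 m, giving peak height M/(n_e·A·√(4πDt)) = 114/(0.38 × 126 × 22.10) = 0.1077 kg/m³.
(x−vt)²/(4Dt) = (17.6395)²/(4 × 0.598 × 65.0) = 2.001; exp(−2.001) = 0.1352.
C = 0.1077 × 0.1352 = 0.0146 kg/m³.

0.0146 kg/m³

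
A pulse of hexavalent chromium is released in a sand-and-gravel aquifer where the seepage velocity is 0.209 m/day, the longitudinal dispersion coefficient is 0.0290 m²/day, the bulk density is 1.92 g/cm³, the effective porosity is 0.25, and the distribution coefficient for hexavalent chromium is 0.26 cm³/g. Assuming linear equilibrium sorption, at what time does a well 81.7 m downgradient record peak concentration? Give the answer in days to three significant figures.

1170 days

Retardation factor R = 1 + ρ_b·K_d/n = 1 + 1.92 × 0.26/0.25 = 2.997.
Sorption retards both mechanisms: v_R = v/R = 0.06974 m/day, D_R = D/R = 0.009676 m²/day.
Peak time from v_R²t² + 2D_R t − x² = 0: t = (√(D_R² + v_R²x²) − D_R)/v_R².
√(D_R² + v_R²x²) = √(0.009676² + 0.06974² × 81.7²) = 5.698; v_R² = 0.004864.
t = (5.698 − 0.009676)/0.004864 = 1170 days.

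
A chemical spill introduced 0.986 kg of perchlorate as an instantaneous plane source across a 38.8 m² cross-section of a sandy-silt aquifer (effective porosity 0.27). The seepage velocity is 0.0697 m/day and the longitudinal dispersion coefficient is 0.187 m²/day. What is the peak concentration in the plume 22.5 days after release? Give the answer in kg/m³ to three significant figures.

0.0129 kg/m³

The peak of an instantaneous 1D plume sits at x = vt; there the Gaussian factor is 1 and C_max = M/(n_e·A·√(4πDt)), where n_e·A is the pore area the mass is dissolved in.
√(4πDt) = √(4π × 0.187 × 22.5) = 7.271 m, so C_max = 0.986/(0.27 × 38.8 × 7.271) = 0.0129 kg/m³.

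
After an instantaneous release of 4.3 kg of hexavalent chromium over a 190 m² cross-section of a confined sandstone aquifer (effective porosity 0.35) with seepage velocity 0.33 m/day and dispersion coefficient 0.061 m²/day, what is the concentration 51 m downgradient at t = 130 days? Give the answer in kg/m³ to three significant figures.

0.000819 kg/m³

For an instantaneous plane source, C(x,t) = M/(n_e·A·√(4πDt)) · exp(−(x−vt)²/(4Dt)), with n_e·A the pore (flow) area.
Plume center vt = 0.33 × 130 = 42.9 m, so the well at 51 m is 8.1 m downgradient of the peak.
√(4πDt) = 9.983 m, giving peak height M/(n_e·A·√(4πDt)) = 4.3/(0.35 × 190 × 9.983) = 0.006477 kg/m³.
(x−vt)²/(4Dt) = (8.1)²/(4 × 0.061 × 130) = 2.068; exp(−2.068) = 0.1264.
C = 0.006477 × 0.1264 = 0.000819 kg/m³.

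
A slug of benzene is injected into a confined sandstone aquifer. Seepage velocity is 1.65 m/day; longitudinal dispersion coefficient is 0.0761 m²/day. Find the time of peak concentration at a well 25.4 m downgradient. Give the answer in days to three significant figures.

For the 1D instantaneous-source solution, setting ∂C/∂t = 0 at fixed x gives v²t² + 2Dt − x² = 0, so t = (√(D² + v²x²) − D)/v².
√(D² + v²x²) = √(0.0761² + 1.65² × 25.4²) = 41.91; v² = 2.7225.
t = (41.91 − 0.0761)/2.7225 = 15.4 days (vs. the pure-advection estimate x/v = 15.4 d).

15.4 days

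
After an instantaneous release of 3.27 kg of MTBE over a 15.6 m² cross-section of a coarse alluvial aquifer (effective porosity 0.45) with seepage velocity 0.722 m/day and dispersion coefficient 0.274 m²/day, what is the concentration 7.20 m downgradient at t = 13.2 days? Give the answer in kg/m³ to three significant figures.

For an instantaneous plane source, C(x,t) = M/(n_e·A·√(4πDt)) · exp(−(x−vt)²/(4Dt)), with n_e·A the pore (flow) area.
Plume center vt = 0.722 × 13.2 = 9.5304 m, so the well at 7.20 m is 2.3304 m upgradient of the peak.
√(4πDt) = 6.742 m, giving peak height M/(n_e·A·√(4πDt)) = 3.27/(0.45 × 15.6 × 6.742) = 0.06909 kg/m³.
(x−vt)²/(4Dt) = (-2.3304)²/(4 × 0.274 × 13.2) = 0.3754; exp(−0.3754) = 0.6870.
C = 0.06909 × 0.6870 = 0.0475 kg/m³.

0.0475 kg/m³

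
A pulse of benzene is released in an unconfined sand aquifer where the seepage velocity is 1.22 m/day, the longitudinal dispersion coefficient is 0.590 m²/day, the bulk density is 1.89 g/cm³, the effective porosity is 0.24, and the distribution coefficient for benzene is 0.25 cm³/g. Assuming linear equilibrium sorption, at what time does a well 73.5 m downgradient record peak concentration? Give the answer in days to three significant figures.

178 days

Retardation factor R = 1 + ρ_b·K_d/n = 1 + 1.89 × 0.25/0.24 = 2.969.
Sorption retards both mechanisms: v_R = v/R = 0.4109 m/day, D_R = D/R = 0.1987 m²/day.
Peak time from v_R²t² + 2D_R t − x² = 0: t = (√(D_R² + v_R²x²) − D_R)/v_R².
√(D_R² + v_R²x²) = √(0.1987² + 0.4109² × 73.5²) = 30.20; v_R² = 0.1688.
t = (30.20 − 0.1987)/0.1688 = 178 days.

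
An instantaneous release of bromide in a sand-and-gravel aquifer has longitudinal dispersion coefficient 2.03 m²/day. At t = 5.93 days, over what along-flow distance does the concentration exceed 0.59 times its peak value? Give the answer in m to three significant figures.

10.1 m

The plume is Gaussian with σ = √(2Dt) = √(2 × 2.03 × 5.93) = 4.907 m.
C/C_peak = exp(−Δx²/(2σ²)) = 0.59 ⇒ Δx = σ·√(−2 ln 0.59) = 4.907 × 1.027 = 5.039 m.
Width = 2Δx = 10.1 m.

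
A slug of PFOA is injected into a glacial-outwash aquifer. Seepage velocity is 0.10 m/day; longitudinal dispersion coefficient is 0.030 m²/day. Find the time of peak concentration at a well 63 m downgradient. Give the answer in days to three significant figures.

627 days

For the 1D instantaneous-source solution, setting ∂C/∂t = 0 at fixed x gives v²t² + 2Dt − x² = 0, so t = (√(D² + v²x²) − D)/v².
√(D² + v²x²) = √(0.030² + 0.10² × 63²) = 6.300; v² = 0.01.
t = (6.300 − 0.030)/0.01 = 627 days (vs. the pure-advection estimate x/v = 630 d).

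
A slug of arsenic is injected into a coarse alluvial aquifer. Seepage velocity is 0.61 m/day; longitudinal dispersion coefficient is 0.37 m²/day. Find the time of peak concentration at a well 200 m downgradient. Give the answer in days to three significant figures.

327 days

For the 1D instantaneous-source solution, setting ∂C/∂t = 0 at fixed x gives v²t² + 2Dt − x² = 0, so t = (√(D² + v²x²) − D)/v².
√(D² + v²x²) = √(0.37² + 0.61² × 200²) = 122.0; v² = 0.3721.
t = (122.0 − 0.37)/0.3721 = 327 days (vs. the pure-advection estimate x/v = 328 d).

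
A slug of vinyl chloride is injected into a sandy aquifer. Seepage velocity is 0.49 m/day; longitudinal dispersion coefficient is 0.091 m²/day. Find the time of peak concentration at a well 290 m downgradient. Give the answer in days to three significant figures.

591 days

For the 1D instantaneous-source solution, setting ∂C/∂t = 0 at fixed x gives v²t² + 2Dt − x² = 0, so t = (√(D² + v²x²) − D)/v².
√(D² + v²x²) = √(0.091² + 0.49² × 290²) = 142.1; v² = 0.2401.
t = (142.1 − 0.091)/0.2401 = 591 days (vs. the pure-advection estimate x/v = 592 d).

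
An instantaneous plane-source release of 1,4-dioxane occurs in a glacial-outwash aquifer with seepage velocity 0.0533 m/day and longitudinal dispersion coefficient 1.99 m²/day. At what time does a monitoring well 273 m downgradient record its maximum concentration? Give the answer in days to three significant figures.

For the 1D instantaneous-source solution, setting ∂C/∂t = 0 at fixed x gives v²t² + 2Dt − x² = 0, so t = (√(D² + v²x²) − D)/v².
√(D² + v²x²) = √(1.99² + 0.0533² × 273²) = 14.69; v² = 0.00284089.
t = (14.69 − 1.99)/0.00284089 = 4470 days (vs. the pure-advection estimate x/v = 5120 d).

4470 days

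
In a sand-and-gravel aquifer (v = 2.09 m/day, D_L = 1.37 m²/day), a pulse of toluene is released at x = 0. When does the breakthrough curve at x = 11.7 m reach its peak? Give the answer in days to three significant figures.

5.29 days

For the 1D instantaneous-source solution, setting ∂C/∂t = 0 at fixed x gives v²t² + 2Dt − x² = 0, so t = (√(D² + v²x²) − D)/v².
√(D² + v²x²) = √(1.37² + 2.09² × 11.7²) = 24.49; v² = 4.3681.
t = (24.49 − 1.37)/4.3681 = 5.29 days (vs. the pure-advection estimate x/v = 5.60 d).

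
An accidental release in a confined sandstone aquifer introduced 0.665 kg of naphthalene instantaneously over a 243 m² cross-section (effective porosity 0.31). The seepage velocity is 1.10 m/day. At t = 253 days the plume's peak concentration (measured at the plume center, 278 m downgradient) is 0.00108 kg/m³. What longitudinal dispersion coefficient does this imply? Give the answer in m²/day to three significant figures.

At the plume center C_max = M/(n_e·A·√(4πDt)), so D = M²/(4πt·(n_e·A·C_max)²).
n_e·A·C_max = 0.31 × 243 × 0.00108 = 0.08136 kg/m.
D = 0.665²/(4π × 253 × 0.08136²) = 0.0210 m²/day.

0.0210 m²/day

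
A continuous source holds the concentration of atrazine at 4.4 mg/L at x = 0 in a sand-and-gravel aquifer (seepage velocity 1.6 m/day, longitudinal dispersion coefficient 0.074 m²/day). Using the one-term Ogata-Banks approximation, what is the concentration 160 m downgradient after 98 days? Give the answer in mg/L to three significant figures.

For a continuous step input, C/C₀ ≈ ½·erfc((x−vt)/(2√(Dt))).
vt = 1.6 × 98 = 156.8 m and 2√(Dt) = 2√(0.074 × 98) = 5.386 m.
Argument (x−vt)/(2√(Dt)) = (160 − 156.8)/5.386 = 0.5941; ½·erfc(0.5941) = 0.2004.
C = 4.4 × 0.2004 = 0.882 mg/L.

0.882 mg/L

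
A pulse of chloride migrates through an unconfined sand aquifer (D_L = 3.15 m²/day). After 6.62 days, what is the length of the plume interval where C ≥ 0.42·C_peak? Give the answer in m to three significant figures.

The plume is Gaussian with σ = √(2Dt) = √(2 × 3.15 × 6.62) = 6.458 m.
C/C_peak = exp(−Δx²/(2σ²)) = 0.42 ⇒ Δx = σ·√(−2 ln 0.42) = 6.458 × 1.317 = 8.505 m.
Width = 2Δx = 17.0 m.

17.0 m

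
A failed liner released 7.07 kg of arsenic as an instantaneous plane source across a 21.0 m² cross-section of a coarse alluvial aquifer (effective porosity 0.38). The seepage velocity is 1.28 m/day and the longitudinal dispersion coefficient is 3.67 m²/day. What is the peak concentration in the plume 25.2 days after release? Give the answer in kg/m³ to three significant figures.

0.0260 kg/m³

The peak of an instantaneous 1D plume sits at x = vt; there the Gaussian factor is 1 and C_max = M/(n_e·A·√(4πDt)), where n_e·A is the pore area the mass is dissolved in.
√(4πDt) = √(4π × 3.67 × 25.2) = 34.09 m, so C_max = 7.07/(0.38 × 21.0 × 34.09) = 0.0260 kg/m³.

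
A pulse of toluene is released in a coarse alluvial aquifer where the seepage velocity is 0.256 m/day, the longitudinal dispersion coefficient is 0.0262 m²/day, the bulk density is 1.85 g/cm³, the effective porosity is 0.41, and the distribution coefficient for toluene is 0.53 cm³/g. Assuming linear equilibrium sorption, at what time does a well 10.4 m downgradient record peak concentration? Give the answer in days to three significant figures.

Retardation factor R = 1 + ρ_b·K_d/n = 1 + 1.85 × 0.53/0.41 = 3.391.
Sorption retards both mechanisms: v_R = v/R = 0.07549 m/day, D_R = D/R = 0.007726 m²/day.
Peak time from v_R²t² + 2D_R t − x² = 0: t = (√(D_R² + v_R²x²) − D_R)/v_R².
√(D_R² + v_R²x²) = √(0.007726² + 0.07549² × 10.4²) = 0.7851; v_R² = 0.005699.
t = (0.7851 − 0.007726)/0.005699 = 136 days.

136 days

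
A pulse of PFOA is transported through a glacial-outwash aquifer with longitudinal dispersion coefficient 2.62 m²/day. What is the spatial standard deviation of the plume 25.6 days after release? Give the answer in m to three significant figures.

Dispersive spreading gives a Gaussian with σ² = 2Dt; advection only shifts the center.
σ = √(2 × 2.62 × 25.6) = 11.6 m.

11.6 m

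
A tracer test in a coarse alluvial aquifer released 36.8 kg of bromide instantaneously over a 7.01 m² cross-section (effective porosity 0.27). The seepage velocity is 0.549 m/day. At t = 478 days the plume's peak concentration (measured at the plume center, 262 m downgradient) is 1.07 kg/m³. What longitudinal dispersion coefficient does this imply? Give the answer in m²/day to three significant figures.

At the plume center C_max = M/(n_e·A·√(4πDt)), so D = M²/(4πt·(n_e·A·C_max)²).
n_e·A·C_max = 0.27 × 7.01 × 1.07 = 2.025 kg/m.
D = 36.8²/(4π × 478 × 2.025²) = 0.0550 m²/day.

0.0550 m²/day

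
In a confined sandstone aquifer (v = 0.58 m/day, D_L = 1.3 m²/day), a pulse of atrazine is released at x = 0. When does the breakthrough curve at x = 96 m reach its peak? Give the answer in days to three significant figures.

For the 1D instantaneous-source solution, setting ∂C/∂t = 0 at fixed x gives v²t² + 2Dt − x² = 0, so t = (√(D² + v²x²) − D)/v².
√(D² + v²x²) = √(1.3² + 0.58² × 96²) = 55.70; v² = 0.3364.
t = (55.70 − 1.3)/0.3364 = 162 days (vs. the pure-advection estimate x/v = 166 d).

162 days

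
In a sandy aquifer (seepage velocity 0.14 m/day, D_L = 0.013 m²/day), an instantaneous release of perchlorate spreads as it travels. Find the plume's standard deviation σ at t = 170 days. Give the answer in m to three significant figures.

2.10 m

Dispersive spreading gives a Gaussian with σ² = 2Dt; advection only shifts the center.
σ = √(2 × 0.013 × 170) = 2.10 m.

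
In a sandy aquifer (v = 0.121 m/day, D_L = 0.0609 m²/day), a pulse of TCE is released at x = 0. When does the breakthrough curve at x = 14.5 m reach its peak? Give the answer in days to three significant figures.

116 days

For the 1D instantaneous-source solution, setting ∂C/∂t = 0 at fixed x gives v²t² + 2Dt − x² = 0, so t = (√(D² + v²x²) − D)/v².
√(D² + v²x²) = √(0.0609² + 0.121² × 14.5²) = 1.756; v² = 0.014641.
t = (1.756 − 0.0609)/0.014641 = 116 days (vs. the pure-advection estimate x/v = 120 d).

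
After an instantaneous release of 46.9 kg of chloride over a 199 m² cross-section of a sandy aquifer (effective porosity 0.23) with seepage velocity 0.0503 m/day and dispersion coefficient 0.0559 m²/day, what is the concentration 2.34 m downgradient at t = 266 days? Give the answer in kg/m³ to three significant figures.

0.00966 kg/m³

For an instantaneous plane source, C(x,t) = M/(n_e·A·√(4πDt)) · exp(−(x−vt)²/(4Dt)), with n_e·A the pore (flow) area.
Plume center vt = 0.0503 × 266 = 13.3798 m, so the well at 2.34 m is 11.0398 m upgradient of the peak.
√(4πDt) = 13.67 m, giving peak height M/(n_e·A·√(4πDt)) = 46.9/(0.23 × 199 × 13.67) = 0.07496 kg/m³.
(x−vt)²/(4Dt) = (-11.0398)²/(4 × 0.0559 × 266) = 2.049; exp(−2.049) = 0.1289.
C = 0.07496 × 0.1289 = 0.00966 kg/m³.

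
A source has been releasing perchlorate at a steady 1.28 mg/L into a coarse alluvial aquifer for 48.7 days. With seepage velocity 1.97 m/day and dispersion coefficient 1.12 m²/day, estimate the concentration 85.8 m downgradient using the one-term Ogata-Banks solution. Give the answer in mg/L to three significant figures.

1.07 mg/L

For a continuous step input, C/C₀ ≈ ½·erfc((x−vt)/(2√(Dt))).
vt = 1.97 × 48.7 = 95.939 m and 2√(Dt) = 2√(1.12 × 48.7) = 14.77 m.
Argument (x−vt)/(2√(Dt)) = (85.8 − 95.939)/14.77 = -0.6865; ½·erfc(-0.6865) = 0.8342.
C = 1.28 × 0.8342 = 1.07 mg/L.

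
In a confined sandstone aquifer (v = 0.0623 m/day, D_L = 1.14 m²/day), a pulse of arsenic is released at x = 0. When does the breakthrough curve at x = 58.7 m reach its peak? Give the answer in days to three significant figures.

693 days

For the 1D instantaneous-source solution, setting ∂C/∂t = 0 at fixed x gives v²t² + 2Dt − x² = 0, so t = (√(D² + v²x²) − D)/v².
√(D² + v²x²) = √(1.14² + 0.0623² × 58.7²) = 3.831; v² = 0.00388129.
t = (3.831 − 1.14)/0.00388129 = 693 days (vs. the pure-advection estimate x/v = 942 d).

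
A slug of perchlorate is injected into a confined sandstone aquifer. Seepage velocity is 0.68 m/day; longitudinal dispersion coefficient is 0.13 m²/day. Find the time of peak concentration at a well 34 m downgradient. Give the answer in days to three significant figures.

49.7 days

For the 1D instantaneous-source solution, setting ∂C/∂t = 0 at fixed x gives v²t² + 2Dt − x² = 0, so t = (√(D² + v²x²) − D)/v².
√(D² + v²x²) = √(0.13² + 0.68² × 34²) = 23.12; v² = 0.4624.
t = (23.12 − 0.13)/0.4624 = 49.7 days (vs. the pure-advection estimate x/v = 50.0 d).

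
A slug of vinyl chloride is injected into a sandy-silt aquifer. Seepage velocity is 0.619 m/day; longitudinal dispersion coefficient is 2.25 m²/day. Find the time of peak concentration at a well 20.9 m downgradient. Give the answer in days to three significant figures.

For the 1D instantaneous-source solution, setting ∂C/∂t = 0 at fixed x gives v²t² + 2Dt − x² = 0, so t = (√(D² + v²x²) − D)/v².
√(D² + v²x²) = √(2.25² + 0.619² × 20.9²) = 13.13; v² = 0.383161.
t = (13.13 − 2.25)/0.383161 = 28.4 days (vs. the pure-advection estimate x/v = 33.8 d).

28.4 days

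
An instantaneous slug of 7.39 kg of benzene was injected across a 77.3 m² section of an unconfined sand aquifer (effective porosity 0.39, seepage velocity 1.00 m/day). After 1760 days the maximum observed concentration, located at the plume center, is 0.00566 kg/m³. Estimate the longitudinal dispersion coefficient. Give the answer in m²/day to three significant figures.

0.0848 m²/day

At the plume center C_max = M/(n_e·A·√(4πDt)), so D = M²/(4πt·(n_e·A·C_max)²).
n_e·A·C_max = 0.39 × 77.3 × 0.00566 = 0.1706 kg/m.
D = 7.39²/(4π × 1760 × 0.1706²) = 0.0848 m²/day.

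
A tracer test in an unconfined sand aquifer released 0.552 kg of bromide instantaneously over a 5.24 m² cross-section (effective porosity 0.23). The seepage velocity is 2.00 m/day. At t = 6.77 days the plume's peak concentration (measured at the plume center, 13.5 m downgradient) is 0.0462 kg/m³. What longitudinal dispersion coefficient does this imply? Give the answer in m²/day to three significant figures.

1.16 m²/day

At the plume center C_max = M/(n_e·A·√(4πDt)), so D = M²/(4πt·(n_e·A·C_max)²).
n_e·A·C_max = 0.23 × 5.24 × 0.0462 = 0.05568 kg/m.
D = 0.552²/(4π × 6.77 × 0.05568²) = 1.16 m²/day.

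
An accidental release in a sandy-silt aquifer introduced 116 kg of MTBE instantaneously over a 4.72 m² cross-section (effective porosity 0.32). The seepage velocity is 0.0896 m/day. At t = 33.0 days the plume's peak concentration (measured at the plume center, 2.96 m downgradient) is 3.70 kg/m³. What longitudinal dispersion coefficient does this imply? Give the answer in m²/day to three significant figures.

1.04 m²/day

At the plume center C_max = M/(n_e·A·√(4πDt)), so D = M²/(4πt·(n_e·A·C_max)²).
n_e·A·C_max = 0.32 × 4.72 × 3.70 = 5.588 kg/m.
D = 116²/(4π × 33.0 × 5.588²) = 1.04 m²/day.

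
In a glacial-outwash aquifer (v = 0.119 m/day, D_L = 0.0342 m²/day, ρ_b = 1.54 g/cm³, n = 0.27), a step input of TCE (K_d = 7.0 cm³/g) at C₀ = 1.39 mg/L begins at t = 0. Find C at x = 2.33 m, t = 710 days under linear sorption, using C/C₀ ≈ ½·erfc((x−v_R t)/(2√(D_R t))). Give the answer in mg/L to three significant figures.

Retardation factor R = 1 + ρ_b·K_d/n = 1 + 1.54 × 7.0/0.27 = 40.93.
Sorption retards both mechanisms: v_R = v/R = 0.002907 m/day, D_R = D/R = 0.0008356 m²/day.
v_R·t = 0.002907 × 710 = 2.06397 m; 2√(D_R t) = 1.540 m; argument = (2.33 − 2.06397)/1.540 = 0.1727.
C = C₀ × ½·erfc(0.1727) = 1.39 × 0.4035 = 0.561 mg/L.

0.561 mg/L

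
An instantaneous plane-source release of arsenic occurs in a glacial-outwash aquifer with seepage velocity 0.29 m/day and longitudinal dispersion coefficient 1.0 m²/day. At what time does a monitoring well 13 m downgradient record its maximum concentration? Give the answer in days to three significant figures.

For the 1D instantaneous-source solution, setting ∂C/∂t = 0 at fixed x gives v²t² + 2Dt − x² = 0, so t = (√(D² + v²x²) − D)/v².
√(D² + v²x²) = √(1.0² + 0.29² × 13²) = 3.900; v² = 0.0841.
t = (3.900 − 1.0)/0.0841 = 34.5 days (vs. the pure-advection estimate x/v = 44.8 d).

34.5 days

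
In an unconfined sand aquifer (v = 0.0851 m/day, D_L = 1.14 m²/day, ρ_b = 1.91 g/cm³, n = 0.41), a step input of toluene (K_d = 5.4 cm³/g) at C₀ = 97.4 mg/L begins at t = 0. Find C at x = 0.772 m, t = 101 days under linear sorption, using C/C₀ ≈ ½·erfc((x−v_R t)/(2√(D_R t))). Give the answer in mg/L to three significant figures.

Retardation factor R = 1 + ρ_b·K_d/n = 1 + 1.91 × 5.4/0.41 = 26.16.
Sorption retards both mechanisms: v_R = v/R = 0.003253 m/day, D_R = D/R = 0.04358 m²/day.
v_R·t = 0.003253 × 101 = 0.328553 m; 2√(D_R t) = 4.196 m; argument = (0.772 − 0.328553)/4.196 = 0.1057.
C = C₀ × ½·erfc(0.1057) = 97.4 × 0.4406 = 42.9 mg/L.

42.9 mg/L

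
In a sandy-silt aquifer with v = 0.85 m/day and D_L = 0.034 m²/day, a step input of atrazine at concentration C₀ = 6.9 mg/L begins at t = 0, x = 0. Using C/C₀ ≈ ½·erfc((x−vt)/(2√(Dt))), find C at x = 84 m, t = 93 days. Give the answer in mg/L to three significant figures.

0.169 mg/L

For a continuous step input, C/C₀ ≈ ½·erfc((x−vt)/(2√(Dt))).
vt = 0.85 × 93 = 79.05 m and 2√(Dt) = 2√(0.034 × 93) = 3.556 m.
Argument (x−vt)/(2√(Dt)) = (84 − 79.05)/3.556 = 1.392; ½·erfc(1.392) = 0.02450.
C = 6.9 × 0.02450 = 0.169 mg/L.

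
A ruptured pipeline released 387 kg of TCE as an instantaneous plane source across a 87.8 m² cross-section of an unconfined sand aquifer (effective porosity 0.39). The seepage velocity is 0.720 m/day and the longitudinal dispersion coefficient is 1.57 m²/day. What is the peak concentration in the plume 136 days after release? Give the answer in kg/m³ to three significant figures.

The peak of an instantaneous 1D plume sits at x = vt; there the Gaussian factor is 1 and C_max = M/(n_e·A·√(4πDt)), where n_e·A is the pore area the mass is dissolved in.
√(4πDt) = √(4π × 1.57 × 136) = 51.80 m, so C_max = 387/(0.39 × 87.8 × 51.80) = 0.218 kg/m³.

0.218 kg/m³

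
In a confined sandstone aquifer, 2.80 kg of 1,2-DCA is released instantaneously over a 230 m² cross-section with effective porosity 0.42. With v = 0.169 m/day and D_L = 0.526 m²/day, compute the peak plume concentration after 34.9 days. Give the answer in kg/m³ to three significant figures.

0.00191 kg/m³

The peak of an instantaneous 1D plume sits at x = vt; there the Gaussian factor is 1 and C_max = M/(n_e·A·√(4πDt)), where n_e·A is the pore area the mass is dissolved in.
√(4πDt) = √(4π × 0.526 × 34.9) = 15.19 m, so C_max = 2.80/(0.42 × 230 × 15.19) = 0.00191 kg/m³.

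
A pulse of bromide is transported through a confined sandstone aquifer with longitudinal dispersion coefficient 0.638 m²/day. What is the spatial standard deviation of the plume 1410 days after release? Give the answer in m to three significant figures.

42.4 m

Dispersive spreading gives a Gaussian with σ² = 2Dt; advection only shifts the center.
σ = √(2 × 0.638 × 1410) = 42.4 m.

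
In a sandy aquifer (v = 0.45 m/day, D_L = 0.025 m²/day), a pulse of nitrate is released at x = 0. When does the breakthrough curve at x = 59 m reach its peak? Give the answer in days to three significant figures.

131 days

For the 1D instantaneous-source solution, setting ∂C/∂t = 0 at fixed x gives v²t² + 2Dt − x² = 0, so t = (√(D² + v²x²) − D)/v².
√(D² + v²x²) = √(0.025² + 0.45² × 59²) = 26.55; v² = 0.2025.
t = (26.55 − 0.025)/0.2025 = 131 days (vs. the pure-advection estimate x/v = 131 d).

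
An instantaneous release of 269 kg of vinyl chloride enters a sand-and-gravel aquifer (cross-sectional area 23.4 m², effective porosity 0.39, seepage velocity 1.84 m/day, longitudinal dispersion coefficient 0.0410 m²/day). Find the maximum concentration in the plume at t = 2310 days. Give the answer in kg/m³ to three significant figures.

0.854 kg/m³

The peak of an instantaneous 1D plume sits at x = vt; there the Gaussian factor is 1 and C_max = M/(n_e·A·√(4πDt)), where n_e·A is the pore area the mass is dissolved in.
√(4πDt) = √(4π × 0.0410 × 2310) = 34.50 m, so C_max = 269/(0.39 × 23.4 × 34.50) = 0.854 kg/m³.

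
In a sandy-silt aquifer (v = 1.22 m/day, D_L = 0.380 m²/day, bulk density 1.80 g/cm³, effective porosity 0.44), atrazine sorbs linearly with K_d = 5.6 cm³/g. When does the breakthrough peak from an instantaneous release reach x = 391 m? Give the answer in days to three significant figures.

Retardation factor R = 1 + ρ_b·K_d/n = 1 + 1.80 × 5.6/0.44 = 23.91.
Sorption retards both mechanisms: v_R = v/R = 0.05102 m/day, D_R = D/R = 0.01589 m²/day.
Peak time from v_R²t² + 2D_R t − x² = 0: t = (√(D_R² + v_R²x²) − D_R)/v_R².
√(D_R² + v_R²x²) = √(0.01589² + 0.05102² × 391²) = 19.95; v_R² = 0.002603.
t = (19.95 − 0.01589)/0.002603 = 7660 days.

7660 days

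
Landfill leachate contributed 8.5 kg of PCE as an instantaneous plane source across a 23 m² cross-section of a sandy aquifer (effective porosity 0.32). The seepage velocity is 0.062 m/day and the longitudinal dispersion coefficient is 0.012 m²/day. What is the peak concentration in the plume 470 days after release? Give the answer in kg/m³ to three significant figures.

The peak of an instantaneous 1D plume sits at x = vt; there the Gaussian factor is 1 and C_max = M/(n_e·A·√(4πDt)), where n_e·A is the pore area the mass is dissolved in.
√(4πDt) = √(4π × 0.012 × 470) = 8.419 m, so C_max = 8.5/(0.32 × 23 × 8.419) = 0.137 kg/m³.

0.137 kg/m³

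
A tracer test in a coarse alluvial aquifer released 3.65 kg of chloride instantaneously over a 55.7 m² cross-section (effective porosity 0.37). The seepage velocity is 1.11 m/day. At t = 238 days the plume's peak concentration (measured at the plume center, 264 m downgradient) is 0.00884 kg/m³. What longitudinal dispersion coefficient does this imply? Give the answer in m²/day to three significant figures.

0.134 m²/day

At the plume center C_max = M/(n_e·A·√(4πDt)), so D = M²/(4πt·(n_e·A·C_max)²).
n_e·A·C_max = 0.37 × 55.7 × 0.00884 = 0.1822 kg/m.
D = 3.65²/(4π × 238 × 0.1822²) = 0.134 m²/day.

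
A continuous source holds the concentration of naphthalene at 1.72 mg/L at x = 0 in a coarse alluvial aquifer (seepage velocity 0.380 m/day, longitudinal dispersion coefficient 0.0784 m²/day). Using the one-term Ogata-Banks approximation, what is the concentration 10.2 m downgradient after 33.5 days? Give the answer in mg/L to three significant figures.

1.49 mg/L

For a continuous step input, C/C₀ ≈ ½·erfc((x−vt)/(2√(Dt))).
vt = 0.380 × 33.5 = 12.73 m and 2√(Dt) = 2√(0.0784 × 33.5) = 3.241 m.
Argument (x−vt)/(2√(Dt)) = (10.2 − 12.73)/3.241 = -0.7806; ½·erfc(-0.7806) = 0.8652.
C = 1.72 × 0.8652 = 1.49 mg/L.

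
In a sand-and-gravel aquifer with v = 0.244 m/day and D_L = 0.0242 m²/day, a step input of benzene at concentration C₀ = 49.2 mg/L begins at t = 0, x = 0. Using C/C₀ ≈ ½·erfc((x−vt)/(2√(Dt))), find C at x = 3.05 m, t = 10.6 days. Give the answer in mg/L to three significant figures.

12.7 mg/L

For a continuous step input, C/C₀ ≈ ½·erfc((x−vt)/(2√(Dt))).
vt = 0.244 × 10.6 = 2.5864 m and 2√(Dt) = 2√(0.0242 × 10.6) = 1.013 m.
Argument (x−vt)/(2√(Dt)) = (3.05 − 2.5864)/1.013 = 0.4577; ½·erfc(0.4577) = 0.2587.
C = 49.2 × 0.2587 = 12.7 mg/L.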